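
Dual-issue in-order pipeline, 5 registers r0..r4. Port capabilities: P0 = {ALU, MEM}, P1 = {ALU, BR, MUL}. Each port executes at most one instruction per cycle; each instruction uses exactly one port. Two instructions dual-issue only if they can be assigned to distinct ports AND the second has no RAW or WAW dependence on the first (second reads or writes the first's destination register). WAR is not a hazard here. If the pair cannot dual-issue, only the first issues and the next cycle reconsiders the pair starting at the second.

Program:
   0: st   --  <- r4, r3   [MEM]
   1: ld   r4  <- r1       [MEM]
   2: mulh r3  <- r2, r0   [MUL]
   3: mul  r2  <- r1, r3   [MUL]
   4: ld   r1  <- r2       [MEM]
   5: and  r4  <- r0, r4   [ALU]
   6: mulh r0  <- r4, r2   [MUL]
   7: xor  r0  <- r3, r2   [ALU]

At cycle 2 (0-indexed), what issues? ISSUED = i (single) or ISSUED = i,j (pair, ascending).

ISSUED = 3

[0] i0  st  -- no-port MEM/MEM
[1] i1&i2  ld+mulh  -- dual
[2] i3  mul  -- RAW r2
[3] i4&i5  ld+and  -- dual
[4] i6  mulh  -- WAW r0
[5] i7  xor  -- tail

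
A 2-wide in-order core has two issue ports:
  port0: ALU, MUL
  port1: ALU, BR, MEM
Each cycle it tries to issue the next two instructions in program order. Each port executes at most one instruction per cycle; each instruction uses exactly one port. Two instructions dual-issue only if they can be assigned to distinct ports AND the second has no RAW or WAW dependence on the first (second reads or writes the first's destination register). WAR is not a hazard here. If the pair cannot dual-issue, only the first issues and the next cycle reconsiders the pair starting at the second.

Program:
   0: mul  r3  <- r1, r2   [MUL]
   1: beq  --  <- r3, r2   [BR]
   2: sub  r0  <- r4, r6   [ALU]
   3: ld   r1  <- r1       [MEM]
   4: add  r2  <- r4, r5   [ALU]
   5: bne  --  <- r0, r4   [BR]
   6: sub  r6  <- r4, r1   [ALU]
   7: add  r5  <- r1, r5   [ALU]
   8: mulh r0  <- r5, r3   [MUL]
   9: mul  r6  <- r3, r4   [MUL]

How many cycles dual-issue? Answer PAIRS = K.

0. mul @i0  | RAW r3
1. beq+sub @i1/i2  | 2-wide
2. ld+add @i3/i4  | 2-wide
3. bne+sub @i5/i6  | 2-wide
4. add @i7  | RAW r5
5. mulh @i8  | no-port MUL/MUL
6. mul @i9  | tail

PAIRS = 3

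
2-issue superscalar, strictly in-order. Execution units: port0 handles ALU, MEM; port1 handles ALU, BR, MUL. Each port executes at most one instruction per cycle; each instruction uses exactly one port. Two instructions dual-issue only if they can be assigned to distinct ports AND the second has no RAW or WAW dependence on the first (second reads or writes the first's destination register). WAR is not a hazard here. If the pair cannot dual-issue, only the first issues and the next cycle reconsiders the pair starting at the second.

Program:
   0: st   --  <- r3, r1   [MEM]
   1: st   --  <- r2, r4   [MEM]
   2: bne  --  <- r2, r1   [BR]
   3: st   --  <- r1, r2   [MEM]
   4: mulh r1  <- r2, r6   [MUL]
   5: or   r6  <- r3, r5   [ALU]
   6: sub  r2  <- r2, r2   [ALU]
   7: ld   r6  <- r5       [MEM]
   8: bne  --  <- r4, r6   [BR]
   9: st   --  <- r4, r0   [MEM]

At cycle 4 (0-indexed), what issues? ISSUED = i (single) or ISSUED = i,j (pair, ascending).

ISSUED = 7

  cy0 -> i0 (st.MEM) no-port MEM/MEM
  cy1 -> i1/i2 (st.MEM;bne.BR) pair
  cy2 -> i3/i4 (st.MEM;mulh.MUL) pair
  cy3 -> i5/i6 (or.ALU;sub.ALU) pair
  cy4 -> i7 (ld.MEM) RAW r6
  cy5 -> i8/i9 (bne.BR;st.MEM) pair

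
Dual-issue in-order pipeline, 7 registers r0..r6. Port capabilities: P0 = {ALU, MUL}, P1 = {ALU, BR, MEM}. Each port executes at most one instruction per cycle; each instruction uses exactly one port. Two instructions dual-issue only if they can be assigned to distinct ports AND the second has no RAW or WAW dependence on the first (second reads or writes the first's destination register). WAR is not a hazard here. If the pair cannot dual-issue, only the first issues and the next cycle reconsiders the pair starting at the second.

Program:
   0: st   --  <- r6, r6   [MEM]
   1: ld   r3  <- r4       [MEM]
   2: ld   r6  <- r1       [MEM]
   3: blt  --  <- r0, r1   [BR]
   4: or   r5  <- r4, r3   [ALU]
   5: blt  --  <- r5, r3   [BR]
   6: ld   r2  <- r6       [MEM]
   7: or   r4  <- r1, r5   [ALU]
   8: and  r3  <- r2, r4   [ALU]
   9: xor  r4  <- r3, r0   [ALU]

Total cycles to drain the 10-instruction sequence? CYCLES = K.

[0] i0  st.MEM  -- no-port MEM/MEM
[1] i1  ld.MEM  -- no-port MEM/MEM
[2] i2  ld.MEM  -- no-port MEM/BR
[3] i3/i4  blt.BR/or.ALU  -- dual
[4] i5  blt.BR  -- no-port BR/MEM
[5] i6/i7  ld.MEM/or.ALU  -- dual
[6] i8  and.ALU  -- RAW r3
[7] i9  xor.ALU  -- tail

CYCLES = 8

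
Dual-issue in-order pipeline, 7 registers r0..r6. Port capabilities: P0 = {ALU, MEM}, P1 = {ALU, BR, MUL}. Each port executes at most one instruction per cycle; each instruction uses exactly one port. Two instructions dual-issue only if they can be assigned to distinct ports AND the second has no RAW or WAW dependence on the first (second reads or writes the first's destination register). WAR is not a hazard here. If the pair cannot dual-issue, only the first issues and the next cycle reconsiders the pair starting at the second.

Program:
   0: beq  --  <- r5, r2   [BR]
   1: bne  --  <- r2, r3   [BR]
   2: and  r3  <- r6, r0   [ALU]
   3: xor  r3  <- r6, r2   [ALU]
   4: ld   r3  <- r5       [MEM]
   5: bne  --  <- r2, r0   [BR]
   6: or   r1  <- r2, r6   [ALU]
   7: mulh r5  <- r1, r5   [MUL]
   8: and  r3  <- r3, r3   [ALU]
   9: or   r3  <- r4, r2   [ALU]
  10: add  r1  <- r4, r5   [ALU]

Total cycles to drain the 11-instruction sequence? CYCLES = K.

CYCLES = 7

  cy0 -> i0 (beq) no-port BR/BR
  cy1 -> i1/i2 (bne;and) 2-wide
  cy2 -> i3 (xor) WAW r3
  cy3 -> i4/i5 (ld;bne) 2-wide
  cy4 -> i6 (or) RAW r1
  cy5 -> i7/i8 (mulh;and) 2-wide
  cy6 -> i9/i10 (or;add) 2-wide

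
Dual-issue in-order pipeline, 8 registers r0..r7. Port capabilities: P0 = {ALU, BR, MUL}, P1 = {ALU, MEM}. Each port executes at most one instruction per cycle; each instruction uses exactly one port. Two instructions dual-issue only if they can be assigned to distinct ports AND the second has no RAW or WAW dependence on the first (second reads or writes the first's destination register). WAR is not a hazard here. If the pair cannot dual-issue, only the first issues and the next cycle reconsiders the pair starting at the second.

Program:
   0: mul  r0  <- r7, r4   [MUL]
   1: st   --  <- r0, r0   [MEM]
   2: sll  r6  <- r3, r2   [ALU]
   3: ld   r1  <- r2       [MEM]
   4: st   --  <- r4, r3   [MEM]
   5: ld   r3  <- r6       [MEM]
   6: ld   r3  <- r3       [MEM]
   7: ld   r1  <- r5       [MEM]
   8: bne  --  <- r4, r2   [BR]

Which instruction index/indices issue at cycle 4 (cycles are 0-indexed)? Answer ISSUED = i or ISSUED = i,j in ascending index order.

  cy0 -> i0 (mul) RAW r0
  cy1 -> i1/i2 (st/sll) 2-wide
  cy2 -> i3 (ld) no-port MEM/MEM
  cy3 -> i4 (st) no-port MEM/MEM
  cy4 -> i5 (ld) no-port MEM/MEM
  cy5 -> i6 (ld) no-port MEM/MEM
  cy6 -> i7/i8 (ld/bne) 2-wide

ISSUED = 5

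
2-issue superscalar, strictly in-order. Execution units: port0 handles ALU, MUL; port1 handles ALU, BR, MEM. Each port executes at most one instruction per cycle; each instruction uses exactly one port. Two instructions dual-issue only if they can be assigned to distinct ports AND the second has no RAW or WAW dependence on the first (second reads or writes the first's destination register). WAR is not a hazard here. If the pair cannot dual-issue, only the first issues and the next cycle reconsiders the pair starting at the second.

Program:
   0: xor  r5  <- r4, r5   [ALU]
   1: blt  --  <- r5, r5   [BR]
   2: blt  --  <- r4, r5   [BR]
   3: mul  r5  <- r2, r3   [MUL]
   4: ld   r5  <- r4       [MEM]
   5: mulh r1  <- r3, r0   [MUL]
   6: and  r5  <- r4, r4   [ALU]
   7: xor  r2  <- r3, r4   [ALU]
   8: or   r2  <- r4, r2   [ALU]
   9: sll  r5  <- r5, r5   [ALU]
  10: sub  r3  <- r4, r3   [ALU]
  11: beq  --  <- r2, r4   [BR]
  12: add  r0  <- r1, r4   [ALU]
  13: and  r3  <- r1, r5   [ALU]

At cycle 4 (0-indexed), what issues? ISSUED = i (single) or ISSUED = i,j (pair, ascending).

[0] i0  xor.ALU  -- RAW r5
[1] i1  blt.BR  -- no-port BR/BR
[2] i2&i3  blt.BR+mul.MUL  -- 2-wide
[3] i4&i5  ld.MEM+mulh.MUL  -- 2-wide
[4] i6&i7  and.ALU+xor.ALU  -- 2-wide
[5] i8&i9  or.ALU+sll.ALU  -- 2-wide
[6] i10&i11  sub.ALU+beq.BR  -- 2-wide
[7] i12&i13  add.ALU+and.ALU  -- 2-wide

ISSUED = 6,7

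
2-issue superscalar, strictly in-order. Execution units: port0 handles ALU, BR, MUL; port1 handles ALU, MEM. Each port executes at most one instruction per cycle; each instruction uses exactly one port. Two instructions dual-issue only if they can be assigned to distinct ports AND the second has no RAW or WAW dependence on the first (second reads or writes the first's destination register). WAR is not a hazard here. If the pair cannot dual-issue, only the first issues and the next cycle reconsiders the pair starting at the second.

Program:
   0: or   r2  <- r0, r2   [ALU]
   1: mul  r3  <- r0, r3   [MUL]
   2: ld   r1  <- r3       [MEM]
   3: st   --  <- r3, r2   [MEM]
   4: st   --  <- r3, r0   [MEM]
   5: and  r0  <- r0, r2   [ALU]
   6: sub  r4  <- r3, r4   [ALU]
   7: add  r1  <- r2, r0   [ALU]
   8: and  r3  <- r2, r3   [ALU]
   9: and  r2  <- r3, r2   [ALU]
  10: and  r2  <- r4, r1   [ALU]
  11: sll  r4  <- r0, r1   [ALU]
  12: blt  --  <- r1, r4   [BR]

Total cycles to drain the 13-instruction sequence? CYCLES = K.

CYCLES = 9

  cy0 -> i0&i1 (or.ALU/mul.MUL) dual
  cy1 -> i2 (ld.MEM) no-port MEM/MEM
  cy2 -> i3 (st.MEM) no-port MEM/MEM
  cy3 -> i4&i5 (st.MEM/and.ALU) dual
  cy4 -> i6&i7 (sub.ALU/add.ALU) dual
  cy5 -> i8 (and.ALU) RAW r3
  cy6 -> i9 (and.ALU) WAW r2
  cy7 -> i10&i11 (and.ALU/sll.ALU) dual
  cy8 -> i12 (blt.BR) tail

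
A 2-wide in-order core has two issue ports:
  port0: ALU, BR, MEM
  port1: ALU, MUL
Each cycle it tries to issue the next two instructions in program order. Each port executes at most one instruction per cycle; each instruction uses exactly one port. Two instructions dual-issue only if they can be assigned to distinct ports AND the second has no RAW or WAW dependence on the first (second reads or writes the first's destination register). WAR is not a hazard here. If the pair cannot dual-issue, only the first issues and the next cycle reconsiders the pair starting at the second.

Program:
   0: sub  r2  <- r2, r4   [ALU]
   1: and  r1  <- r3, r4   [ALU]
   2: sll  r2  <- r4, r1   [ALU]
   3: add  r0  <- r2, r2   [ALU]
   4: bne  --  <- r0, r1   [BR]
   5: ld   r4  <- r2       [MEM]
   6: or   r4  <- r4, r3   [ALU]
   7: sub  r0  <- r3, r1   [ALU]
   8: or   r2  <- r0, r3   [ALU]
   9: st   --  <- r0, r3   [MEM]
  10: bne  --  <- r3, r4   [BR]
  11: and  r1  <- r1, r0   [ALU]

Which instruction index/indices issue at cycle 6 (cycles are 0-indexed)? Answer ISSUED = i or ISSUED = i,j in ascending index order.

t=0 i0/i1:sub.ALU;and.ALU ; 2-wide
t=1 i2:sll.ALU ; RAW r2
t=2 i3:add.ALU ; RAW r0
t=3 i4:bne.BR ; no-port BR/MEM
t=4 i5:ld.MEM ; RAW+WAW r4
t=5 i6/i7:or.ALU;sub.ALU ; 2-wide
t=6 i8/i9:or.ALU;st.MEM ; 2-wide
t=7 i10/i11:bne.BR;and.ALU ; 2-wide

ISSUED = 8,9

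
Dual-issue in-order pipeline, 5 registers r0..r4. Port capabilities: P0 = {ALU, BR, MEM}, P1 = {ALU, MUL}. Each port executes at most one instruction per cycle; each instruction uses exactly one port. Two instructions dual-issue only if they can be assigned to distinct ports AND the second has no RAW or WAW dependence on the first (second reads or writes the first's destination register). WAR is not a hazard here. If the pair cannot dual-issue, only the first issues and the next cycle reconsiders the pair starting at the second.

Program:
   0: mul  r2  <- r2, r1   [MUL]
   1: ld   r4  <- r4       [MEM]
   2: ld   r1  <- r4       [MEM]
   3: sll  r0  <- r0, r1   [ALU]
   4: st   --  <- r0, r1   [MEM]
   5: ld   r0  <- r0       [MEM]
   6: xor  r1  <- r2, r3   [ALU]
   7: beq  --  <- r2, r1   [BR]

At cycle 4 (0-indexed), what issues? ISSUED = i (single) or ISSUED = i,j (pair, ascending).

t=0 i0/i1:mul;ld ; dual
t=1 i2:ld ; RAW r1
t=2 i3:sll ; RAW r0
t=3 i4:st ; no-port MEM/MEM
t=4 i5/i6:ld;xor ; dual
t=5 i7:beq ; tail

ISSUED = 5,6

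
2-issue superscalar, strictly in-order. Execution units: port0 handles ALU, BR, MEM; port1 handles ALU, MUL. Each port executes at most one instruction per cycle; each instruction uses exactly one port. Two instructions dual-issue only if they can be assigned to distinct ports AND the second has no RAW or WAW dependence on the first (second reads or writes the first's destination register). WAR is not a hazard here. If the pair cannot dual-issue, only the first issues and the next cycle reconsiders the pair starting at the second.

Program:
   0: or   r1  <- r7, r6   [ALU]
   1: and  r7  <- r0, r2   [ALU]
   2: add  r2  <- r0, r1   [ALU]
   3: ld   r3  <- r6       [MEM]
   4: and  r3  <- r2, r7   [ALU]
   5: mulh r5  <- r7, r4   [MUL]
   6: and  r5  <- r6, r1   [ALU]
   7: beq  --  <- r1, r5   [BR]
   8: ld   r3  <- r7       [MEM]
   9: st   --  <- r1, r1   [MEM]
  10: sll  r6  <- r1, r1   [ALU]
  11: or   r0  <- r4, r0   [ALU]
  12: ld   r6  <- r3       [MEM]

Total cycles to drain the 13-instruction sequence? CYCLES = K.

CYCLES = 8

c0: i0+i1 or/and  2-wide
c1: i2+i3 add/ld  2-wide
c2: i4+i5 and/mulh  2-wide
c3: i6 and  RAW r5
c4: i7 beq  no-port BR/MEM
c5: i8 ld  no-port MEM/MEM
c6: i9+i10 st/sll  2-wide
c7: i11+i12 or/ld  2-wide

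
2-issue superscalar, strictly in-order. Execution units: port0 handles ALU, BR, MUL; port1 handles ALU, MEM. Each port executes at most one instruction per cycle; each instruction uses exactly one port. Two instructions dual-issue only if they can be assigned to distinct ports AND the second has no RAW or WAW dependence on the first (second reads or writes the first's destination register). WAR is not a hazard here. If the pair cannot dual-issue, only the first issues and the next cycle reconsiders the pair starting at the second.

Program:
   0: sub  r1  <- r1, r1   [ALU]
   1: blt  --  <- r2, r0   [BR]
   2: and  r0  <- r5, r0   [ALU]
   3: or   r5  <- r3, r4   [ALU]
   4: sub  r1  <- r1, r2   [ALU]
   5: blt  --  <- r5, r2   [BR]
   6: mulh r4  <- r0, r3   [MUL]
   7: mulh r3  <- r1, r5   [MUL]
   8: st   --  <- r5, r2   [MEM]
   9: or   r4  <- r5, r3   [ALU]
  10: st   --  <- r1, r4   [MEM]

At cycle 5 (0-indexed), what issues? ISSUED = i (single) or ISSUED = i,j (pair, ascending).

ISSUED = 9

0. sub+blt @i0+i1  | pair
1. and+or @i2+i3  | pair
2. sub+blt @i4+i5  | pair
3. mulh @i6  | no-port MUL/MUL
4. mulh+st @i7+i8  | pair
5. or @i9  | RAW r4
6. st @i10  | tail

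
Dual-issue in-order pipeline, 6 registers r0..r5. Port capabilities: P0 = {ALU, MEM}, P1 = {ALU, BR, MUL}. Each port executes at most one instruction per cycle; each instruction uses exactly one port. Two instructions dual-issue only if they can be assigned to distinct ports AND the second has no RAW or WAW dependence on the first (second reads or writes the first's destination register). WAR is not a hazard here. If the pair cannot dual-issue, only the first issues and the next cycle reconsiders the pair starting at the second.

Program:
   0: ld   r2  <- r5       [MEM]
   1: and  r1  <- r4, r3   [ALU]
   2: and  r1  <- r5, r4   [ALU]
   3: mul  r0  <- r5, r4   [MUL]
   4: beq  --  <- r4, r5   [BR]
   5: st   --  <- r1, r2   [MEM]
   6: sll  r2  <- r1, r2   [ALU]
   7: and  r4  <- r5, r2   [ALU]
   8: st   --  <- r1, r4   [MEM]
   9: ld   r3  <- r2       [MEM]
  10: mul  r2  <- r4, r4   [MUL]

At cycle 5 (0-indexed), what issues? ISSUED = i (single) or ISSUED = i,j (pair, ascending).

#0 head=0: ld.MEM;and.ALU i0/i1 dual
#1 head=2: and.ALU;mul.MUL i2/i3 dual
#2 head=4: beq.BR;st.MEM i4/i5 dual
#3 head=6: sll.ALU i6 RAW r2
#4 head=7: and.ALU i7 RAW r4
#5 head=8: st.MEM i8 no-port MEM/MEM
#6 head=9: ld.MEM;mul.MUL i9/i10 dual

ISSUED = 8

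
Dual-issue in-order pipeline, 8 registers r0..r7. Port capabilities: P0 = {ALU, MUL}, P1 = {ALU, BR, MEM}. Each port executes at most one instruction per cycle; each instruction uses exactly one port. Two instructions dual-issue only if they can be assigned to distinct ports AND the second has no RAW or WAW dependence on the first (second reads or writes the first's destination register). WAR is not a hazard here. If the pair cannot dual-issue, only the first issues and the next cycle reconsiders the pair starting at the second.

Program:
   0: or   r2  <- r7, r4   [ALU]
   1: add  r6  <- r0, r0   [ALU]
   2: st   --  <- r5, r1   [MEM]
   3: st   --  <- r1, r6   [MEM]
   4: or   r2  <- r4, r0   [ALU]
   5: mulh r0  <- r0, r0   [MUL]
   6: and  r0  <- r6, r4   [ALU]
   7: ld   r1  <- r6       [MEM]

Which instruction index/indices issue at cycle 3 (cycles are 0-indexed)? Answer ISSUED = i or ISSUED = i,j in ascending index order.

ISSUED = 5

0. or+add @i0,i1  | dual
1. st @i2  | no-port MEM/MEM
2. st+or @i3,i4  | dual
3. mulh @i5  | WAW r0
4. and+ld @i6,i7  | dual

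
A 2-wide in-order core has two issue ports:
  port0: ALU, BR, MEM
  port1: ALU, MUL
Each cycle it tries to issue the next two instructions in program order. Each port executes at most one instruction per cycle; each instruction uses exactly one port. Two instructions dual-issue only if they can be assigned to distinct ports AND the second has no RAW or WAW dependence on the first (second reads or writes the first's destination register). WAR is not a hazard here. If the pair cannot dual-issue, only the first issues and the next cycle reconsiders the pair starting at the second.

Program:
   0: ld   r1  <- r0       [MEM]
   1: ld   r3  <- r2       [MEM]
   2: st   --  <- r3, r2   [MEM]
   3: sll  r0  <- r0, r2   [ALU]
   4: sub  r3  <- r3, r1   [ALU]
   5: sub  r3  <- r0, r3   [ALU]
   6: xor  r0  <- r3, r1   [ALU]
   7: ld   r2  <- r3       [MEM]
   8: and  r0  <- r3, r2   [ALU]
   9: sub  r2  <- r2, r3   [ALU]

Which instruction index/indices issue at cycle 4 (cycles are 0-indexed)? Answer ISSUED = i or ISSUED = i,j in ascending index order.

0. ld.MEM @i0  | no-port MEM/MEM
1. ld.MEM @i1  | no-port MEM/MEM
2. st.MEM sll.ALU @i2,i3  | 2-wide
3. sub.ALU @i4  | RAW+WAW r3
4. sub.ALU @i5  | RAW r3
5. xor.ALU ld.MEM @i6,i7  | 2-wide
6. and.ALU sub.ALU @i8,i9  | 2-wide

ISSUED = 5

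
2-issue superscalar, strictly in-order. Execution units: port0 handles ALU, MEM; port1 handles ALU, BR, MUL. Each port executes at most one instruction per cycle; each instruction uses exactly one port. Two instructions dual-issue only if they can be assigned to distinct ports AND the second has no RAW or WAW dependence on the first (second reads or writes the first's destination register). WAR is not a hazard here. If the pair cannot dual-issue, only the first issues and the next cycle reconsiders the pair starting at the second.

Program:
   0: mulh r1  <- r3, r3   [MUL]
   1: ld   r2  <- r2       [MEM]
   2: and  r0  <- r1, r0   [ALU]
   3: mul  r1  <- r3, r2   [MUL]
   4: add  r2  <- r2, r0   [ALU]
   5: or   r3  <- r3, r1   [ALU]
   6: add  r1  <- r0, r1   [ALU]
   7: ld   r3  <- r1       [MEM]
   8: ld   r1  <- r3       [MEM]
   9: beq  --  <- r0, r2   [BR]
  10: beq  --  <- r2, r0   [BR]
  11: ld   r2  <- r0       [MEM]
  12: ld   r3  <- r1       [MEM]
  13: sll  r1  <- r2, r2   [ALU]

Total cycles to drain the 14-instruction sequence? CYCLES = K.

CYCLES = 8

t=0 i0+i1:mulh ld ; pair
t=1 i2+i3:and mul ; pair
t=2 i4+i5:add or ; pair
t=3 i6:add ; RAW r1
t=4 i7:ld ; no-port MEM/MEM
t=5 i8+i9:ld beq ; pair
t=6 i10+i11:beq ld ; pair
t=7 i12+i13:ld sll ; pair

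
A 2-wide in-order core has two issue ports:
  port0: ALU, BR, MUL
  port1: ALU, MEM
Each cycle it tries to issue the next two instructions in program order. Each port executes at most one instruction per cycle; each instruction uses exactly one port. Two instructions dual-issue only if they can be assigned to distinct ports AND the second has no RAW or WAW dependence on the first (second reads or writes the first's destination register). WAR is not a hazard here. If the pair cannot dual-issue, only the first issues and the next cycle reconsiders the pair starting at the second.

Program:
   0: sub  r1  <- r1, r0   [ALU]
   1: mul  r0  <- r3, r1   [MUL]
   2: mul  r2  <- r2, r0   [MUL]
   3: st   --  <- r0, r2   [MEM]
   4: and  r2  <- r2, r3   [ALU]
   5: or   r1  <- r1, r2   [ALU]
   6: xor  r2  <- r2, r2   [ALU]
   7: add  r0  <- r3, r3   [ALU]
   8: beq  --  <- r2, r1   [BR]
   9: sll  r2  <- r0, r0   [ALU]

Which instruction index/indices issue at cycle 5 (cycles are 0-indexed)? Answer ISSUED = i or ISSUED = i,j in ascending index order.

ISSUED = 7,8

t=0 i0:sub.ALU ; RAW r1
t=1 i1:mul.MUL ; no-port MUL/MUL
t=2 i2:mul.MUL ; RAW r2
t=3 i3,i4:st.MEM and.ALU ; pair
t=4 i5,i6:or.ALU xor.ALU ; pair
t=5 i7,i8:add.ALU beq.BR ; pair
t=6 i9:sll.ALU ; tail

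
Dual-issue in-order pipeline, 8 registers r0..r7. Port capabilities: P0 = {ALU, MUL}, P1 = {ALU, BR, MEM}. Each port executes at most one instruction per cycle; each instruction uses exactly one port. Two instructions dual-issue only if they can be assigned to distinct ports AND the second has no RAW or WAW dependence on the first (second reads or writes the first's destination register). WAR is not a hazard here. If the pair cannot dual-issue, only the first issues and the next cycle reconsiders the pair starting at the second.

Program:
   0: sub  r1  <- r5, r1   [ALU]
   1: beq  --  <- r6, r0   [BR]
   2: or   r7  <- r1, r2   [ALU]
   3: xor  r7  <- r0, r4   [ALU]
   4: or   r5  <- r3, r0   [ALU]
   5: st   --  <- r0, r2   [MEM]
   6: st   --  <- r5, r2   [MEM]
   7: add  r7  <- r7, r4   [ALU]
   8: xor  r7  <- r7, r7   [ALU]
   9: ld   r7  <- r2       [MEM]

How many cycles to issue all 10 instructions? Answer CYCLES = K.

CYCLES = 7

t=0 i0,i1:sub/beq ; 2-wide
t=1 i2:or ; WAW r7
t=2 i3,i4:xor/or ; 2-wide
t=3 i5:st ; no-port MEM/MEM
t=4 i6,i7:st/add ; 2-wide
t=5 i8:xor ; WAW r7
t=6 i9:ld ; tail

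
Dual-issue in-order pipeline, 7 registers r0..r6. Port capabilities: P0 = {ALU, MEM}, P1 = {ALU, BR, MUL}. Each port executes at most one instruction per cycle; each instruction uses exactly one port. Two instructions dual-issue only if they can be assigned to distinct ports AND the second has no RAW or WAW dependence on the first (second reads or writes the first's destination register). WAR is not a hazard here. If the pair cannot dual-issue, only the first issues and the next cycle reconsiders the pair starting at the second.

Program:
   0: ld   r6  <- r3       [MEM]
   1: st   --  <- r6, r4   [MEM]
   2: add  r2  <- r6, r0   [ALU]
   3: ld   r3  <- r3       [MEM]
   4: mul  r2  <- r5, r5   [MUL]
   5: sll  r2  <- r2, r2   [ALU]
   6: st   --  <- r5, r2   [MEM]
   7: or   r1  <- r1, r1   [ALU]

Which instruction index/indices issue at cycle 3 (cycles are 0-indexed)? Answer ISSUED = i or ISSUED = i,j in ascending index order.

0. ld @i0  | no-port MEM/MEM
1. st add @i1+i2  | pair
2. ld mul @i3+i4  | pair
3. sll @i5  | RAW r2
4. st or @i6+i7  | pair

ISSUED = 5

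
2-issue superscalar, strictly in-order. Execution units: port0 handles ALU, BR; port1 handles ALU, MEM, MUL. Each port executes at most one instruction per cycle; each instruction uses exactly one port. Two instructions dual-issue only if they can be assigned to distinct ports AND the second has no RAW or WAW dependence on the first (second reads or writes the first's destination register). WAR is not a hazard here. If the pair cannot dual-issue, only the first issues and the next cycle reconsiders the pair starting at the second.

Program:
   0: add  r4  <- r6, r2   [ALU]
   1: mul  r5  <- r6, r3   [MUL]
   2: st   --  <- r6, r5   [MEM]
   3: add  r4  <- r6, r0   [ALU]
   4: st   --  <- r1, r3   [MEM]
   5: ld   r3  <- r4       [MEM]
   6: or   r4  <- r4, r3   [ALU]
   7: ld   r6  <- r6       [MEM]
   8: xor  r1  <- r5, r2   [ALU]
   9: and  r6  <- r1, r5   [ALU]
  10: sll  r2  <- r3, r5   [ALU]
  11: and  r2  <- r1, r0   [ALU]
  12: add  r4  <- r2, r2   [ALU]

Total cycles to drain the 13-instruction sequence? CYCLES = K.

CYCLES = 9

0. add.ALU+mul.MUL @i0,i1  | pair
1. st.MEM+add.ALU @i2,i3  | pair
2. st.MEM @i4  | no-port MEM/MEM
3. ld.MEM @i5  | RAW r3
4. or.ALU+ld.MEM @i6,i7  | pair
5. xor.ALU @i8  | RAW r1
6. and.ALU+sll.ALU @i9,i10  | pair
7. and.ALU @i11  | RAW r2
8. add.ALU @i12  | tail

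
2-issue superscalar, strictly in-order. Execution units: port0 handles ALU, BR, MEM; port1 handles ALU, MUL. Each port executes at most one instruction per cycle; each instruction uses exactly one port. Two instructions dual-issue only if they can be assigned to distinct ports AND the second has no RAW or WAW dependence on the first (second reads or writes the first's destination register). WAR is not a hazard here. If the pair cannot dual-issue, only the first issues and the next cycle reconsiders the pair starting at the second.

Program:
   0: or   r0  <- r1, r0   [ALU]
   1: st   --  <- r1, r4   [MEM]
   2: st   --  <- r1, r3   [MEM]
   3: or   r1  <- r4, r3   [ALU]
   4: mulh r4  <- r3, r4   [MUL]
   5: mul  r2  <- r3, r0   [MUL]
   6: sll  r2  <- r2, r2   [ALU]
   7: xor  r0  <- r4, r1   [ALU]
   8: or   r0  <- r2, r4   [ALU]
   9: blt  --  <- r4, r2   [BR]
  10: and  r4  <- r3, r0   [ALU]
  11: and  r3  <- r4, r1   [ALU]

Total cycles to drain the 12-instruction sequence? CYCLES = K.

CYCLES = 8

t=0 i0,i1:or;st ; pair
t=1 i2,i3:st;or ; pair
t=2 i4:mulh ; no-port MUL/MUL
t=3 i5:mul ; RAW+WAW r2
t=4 i6,i7:sll;xor ; pair
t=5 i8,i9:or;blt ; pair
t=6 i10:and ; RAW r4
t=7 i11:and ; tail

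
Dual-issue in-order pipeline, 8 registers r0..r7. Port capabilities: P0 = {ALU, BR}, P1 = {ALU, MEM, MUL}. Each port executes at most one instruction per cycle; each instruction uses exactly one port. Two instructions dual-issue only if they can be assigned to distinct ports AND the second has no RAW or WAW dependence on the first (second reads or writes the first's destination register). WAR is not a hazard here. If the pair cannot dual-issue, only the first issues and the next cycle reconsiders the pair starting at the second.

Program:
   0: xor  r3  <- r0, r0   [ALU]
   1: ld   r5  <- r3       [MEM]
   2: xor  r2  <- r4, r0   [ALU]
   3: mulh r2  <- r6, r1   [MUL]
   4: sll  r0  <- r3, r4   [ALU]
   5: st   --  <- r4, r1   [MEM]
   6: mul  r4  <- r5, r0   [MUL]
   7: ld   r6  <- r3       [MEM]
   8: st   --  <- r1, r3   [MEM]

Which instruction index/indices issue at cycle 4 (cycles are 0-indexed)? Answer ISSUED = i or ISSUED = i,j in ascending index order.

ISSUED = 6

t=0 i0:xor ; RAW r3
t=1 i1&i2:ld/xor ; dual
t=2 i3&i4:mulh/sll ; dual
t=3 i5:st ; no-port MEM/MUL
t=4 i6:mul ; no-port MUL/MEM
t=5 i7:ld ; no-port MEM/MEM
t=6 i8:st ; tail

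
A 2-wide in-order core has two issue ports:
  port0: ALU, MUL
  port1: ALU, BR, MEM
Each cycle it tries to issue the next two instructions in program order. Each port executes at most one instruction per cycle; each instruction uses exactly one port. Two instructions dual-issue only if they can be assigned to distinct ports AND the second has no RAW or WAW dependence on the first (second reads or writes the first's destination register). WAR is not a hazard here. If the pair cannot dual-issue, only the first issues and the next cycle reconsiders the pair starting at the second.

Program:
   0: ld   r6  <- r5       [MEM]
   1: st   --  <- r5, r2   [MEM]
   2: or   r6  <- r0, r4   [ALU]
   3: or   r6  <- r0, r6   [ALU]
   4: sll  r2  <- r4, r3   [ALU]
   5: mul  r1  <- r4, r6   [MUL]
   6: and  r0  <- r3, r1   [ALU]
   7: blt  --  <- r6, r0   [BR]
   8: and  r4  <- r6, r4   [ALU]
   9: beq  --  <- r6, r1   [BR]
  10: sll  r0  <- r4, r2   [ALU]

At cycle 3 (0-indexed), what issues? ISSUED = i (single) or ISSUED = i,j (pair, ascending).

ISSUED = 5

[0] i0  ld  -- no-port MEM/MEM
[1] i1/i2  st or  -- pair
[2] i3/i4  or sll  -- pair
[3] i5  mul  -- RAW r1
[4] i6  and  -- RAW r0
[5] i7/i8  blt and  -- pair
[6] i9/i10  beq sll  -- pair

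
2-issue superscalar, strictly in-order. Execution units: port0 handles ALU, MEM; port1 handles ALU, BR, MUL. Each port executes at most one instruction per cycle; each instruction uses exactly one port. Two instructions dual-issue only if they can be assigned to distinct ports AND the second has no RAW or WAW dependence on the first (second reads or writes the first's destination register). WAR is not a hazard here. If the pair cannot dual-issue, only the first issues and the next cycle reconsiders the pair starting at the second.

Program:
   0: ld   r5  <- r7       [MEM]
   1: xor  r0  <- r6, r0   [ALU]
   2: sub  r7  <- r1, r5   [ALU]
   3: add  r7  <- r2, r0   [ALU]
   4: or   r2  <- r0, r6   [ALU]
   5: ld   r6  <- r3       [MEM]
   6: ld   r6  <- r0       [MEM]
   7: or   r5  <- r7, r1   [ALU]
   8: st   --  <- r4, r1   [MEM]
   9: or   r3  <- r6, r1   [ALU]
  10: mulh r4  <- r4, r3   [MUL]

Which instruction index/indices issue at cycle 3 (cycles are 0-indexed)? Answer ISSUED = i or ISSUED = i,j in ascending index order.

t=0 i0&i1:ld/xor ; 2-wide
t=1 i2:sub ; WAW r7
t=2 i3&i4:add/or ; 2-wide
t=3 i5:ld ; no-port MEM/MEM
t=4 i6&i7:ld/or ; 2-wide
t=5 i8&i9:st/or ; 2-wide
t=6 i10:mulh ; tail

ISSUED = 5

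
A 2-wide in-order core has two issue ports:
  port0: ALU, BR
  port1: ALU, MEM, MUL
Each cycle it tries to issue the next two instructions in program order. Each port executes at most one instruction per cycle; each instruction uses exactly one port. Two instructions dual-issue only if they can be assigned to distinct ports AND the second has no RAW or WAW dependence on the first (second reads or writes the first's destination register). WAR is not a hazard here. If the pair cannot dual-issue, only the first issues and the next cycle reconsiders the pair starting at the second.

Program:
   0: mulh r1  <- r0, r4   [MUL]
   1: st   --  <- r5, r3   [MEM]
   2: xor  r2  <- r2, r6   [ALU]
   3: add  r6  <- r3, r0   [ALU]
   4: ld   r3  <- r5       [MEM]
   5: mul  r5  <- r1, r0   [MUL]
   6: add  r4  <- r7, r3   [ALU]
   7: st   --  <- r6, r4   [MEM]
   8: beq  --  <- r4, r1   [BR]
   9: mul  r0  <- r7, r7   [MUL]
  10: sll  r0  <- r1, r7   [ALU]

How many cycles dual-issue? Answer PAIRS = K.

PAIRS = 4

t=0 i0:mulh ; no-port MUL/MEM
t=1 i1+i2:st/xor ; pair
t=2 i3+i4:add/ld ; pair
t=3 i5+i6:mul/add ; pair
t=4 i7+i8:st/beq ; pair
t=5 i9:mul ; WAW r0
t=6 i10:sll ; tail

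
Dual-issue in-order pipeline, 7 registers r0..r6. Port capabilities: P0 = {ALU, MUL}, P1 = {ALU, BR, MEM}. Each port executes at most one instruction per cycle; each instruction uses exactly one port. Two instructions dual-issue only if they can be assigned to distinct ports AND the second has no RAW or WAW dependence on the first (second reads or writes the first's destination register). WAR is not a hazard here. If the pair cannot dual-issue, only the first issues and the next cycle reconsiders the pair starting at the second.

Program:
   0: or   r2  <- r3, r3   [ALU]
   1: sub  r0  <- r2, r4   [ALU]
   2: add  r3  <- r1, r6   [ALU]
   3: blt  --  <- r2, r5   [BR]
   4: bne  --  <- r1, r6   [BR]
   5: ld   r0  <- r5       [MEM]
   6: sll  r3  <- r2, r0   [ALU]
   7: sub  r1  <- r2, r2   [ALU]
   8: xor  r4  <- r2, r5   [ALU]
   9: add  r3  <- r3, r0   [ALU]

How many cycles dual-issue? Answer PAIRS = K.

[0] i0  or.ALU  -- RAW r2
[1] i1&i2  sub.ALU;add.ALU  -- dual
[2] i3  blt.BR  -- no-port BR/BR
[3] i4  bne.BR  -- no-port BR/MEM
[4] i5  ld.MEM  -- RAW r0
[5] i6&i7  sll.ALU;sub.ALU  -- dual
[6] i8&i9  xor.ALU;add.ALU  -- dual

PAIRS = 3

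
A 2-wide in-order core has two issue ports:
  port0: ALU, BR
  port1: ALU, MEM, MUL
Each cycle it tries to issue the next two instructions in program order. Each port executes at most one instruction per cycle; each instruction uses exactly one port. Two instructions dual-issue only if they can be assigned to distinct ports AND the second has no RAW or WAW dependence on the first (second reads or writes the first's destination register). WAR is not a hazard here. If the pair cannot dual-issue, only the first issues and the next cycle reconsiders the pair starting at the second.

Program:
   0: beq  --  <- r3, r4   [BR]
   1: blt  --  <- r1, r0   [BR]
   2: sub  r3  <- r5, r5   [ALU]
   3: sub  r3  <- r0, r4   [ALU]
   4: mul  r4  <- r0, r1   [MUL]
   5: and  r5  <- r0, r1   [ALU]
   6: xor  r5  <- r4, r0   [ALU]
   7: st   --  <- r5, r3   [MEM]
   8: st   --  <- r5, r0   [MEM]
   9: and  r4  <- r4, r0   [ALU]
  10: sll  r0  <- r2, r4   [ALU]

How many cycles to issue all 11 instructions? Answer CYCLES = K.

CYCLES = 8

c0: i0 beq  no-port BR/BR
c1: i1,i2 blt sub  2-wide
c2: i3,i4 sub mul  2-wide
c3: i5 and  WAW r5
c4: i6 xor  RAW r5
c5: i7 st  no-port MEM/MEM
c6: i8,i9 st and  2-wide
c7: i10 sll  tail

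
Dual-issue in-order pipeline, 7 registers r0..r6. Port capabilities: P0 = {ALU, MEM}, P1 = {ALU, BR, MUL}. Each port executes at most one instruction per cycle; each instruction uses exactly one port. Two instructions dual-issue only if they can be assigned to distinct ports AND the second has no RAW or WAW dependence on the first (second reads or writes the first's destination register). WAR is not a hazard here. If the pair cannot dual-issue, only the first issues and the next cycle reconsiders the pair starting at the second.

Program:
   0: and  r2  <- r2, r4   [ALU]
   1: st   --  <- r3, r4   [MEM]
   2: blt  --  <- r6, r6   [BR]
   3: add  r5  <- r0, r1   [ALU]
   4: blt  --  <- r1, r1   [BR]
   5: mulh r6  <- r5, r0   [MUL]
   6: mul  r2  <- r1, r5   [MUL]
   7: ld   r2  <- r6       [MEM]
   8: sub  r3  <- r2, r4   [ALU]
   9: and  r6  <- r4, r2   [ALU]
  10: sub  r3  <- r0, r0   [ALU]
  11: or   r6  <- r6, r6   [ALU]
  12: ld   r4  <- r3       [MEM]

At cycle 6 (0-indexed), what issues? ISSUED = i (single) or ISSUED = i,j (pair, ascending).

t=0 i0&i1:and.ALU+st.MEM ; 2-wide
t=1 i2&i3:blt.BR+add.ALU ; 2-wide
t=2 i4:blt.BR ; no-port BR/MUL
t=3 i5:mulh.MUL ; no-port MUL/MUL
t=4 i6:mul.MUL ; WAW r2
t=5 i7:ld.MEM ; RAW r2
t=6 i8&i9:sub.ALU+and.ALU ; 2-wide
t=7 i10&i11:sub.ALU+or.ALU ; 2-wide
t=8 i12:ld.MEM ; tail

ISSUED = 8,9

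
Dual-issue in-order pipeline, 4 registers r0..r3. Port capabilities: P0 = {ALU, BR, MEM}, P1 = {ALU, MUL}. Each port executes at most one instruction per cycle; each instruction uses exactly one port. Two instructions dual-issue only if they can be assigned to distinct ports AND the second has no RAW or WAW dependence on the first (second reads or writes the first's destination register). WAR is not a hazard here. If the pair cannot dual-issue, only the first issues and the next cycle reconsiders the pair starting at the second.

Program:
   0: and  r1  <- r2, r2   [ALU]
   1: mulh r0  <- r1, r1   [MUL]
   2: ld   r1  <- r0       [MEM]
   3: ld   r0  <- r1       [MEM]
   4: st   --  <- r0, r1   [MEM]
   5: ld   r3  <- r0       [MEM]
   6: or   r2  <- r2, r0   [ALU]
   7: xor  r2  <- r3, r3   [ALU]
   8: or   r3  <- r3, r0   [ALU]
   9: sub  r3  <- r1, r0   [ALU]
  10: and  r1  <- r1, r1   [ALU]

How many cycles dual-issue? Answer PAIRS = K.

PAIRS = 3

c0: i0 and  RAW r1
c1: i1 mulh  RAW r0
c2: i2 ld  no-port MEM/MEM
c3: i3 ld  no-port MEM/MEM
c4: i4 st  no-port MEM/MEM
c5: i5+i6 ld+or  pair
c6: i7+i8 xor+or  pair
c7: i9+i10 sub+and  pair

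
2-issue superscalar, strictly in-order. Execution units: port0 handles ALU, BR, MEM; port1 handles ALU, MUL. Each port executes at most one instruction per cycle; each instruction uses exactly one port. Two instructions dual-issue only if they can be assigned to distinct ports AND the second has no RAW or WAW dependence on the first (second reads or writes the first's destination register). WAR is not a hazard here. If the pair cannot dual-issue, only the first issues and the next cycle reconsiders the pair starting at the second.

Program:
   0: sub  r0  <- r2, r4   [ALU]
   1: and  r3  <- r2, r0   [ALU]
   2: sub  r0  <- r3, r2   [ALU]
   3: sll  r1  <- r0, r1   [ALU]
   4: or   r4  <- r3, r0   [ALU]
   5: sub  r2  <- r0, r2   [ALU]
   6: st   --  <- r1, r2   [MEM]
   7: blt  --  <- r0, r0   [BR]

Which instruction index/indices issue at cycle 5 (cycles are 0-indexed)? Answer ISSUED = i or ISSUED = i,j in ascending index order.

#0 head=0: sub i0 RAW r0
#1 head=1: and i1 RAW r3
#2 head=2: sub i2 RAW r0
#3 head=3: sll/or i3+i4 2-wide
#4 head=5: sub i5 RAW r2
#5 head=6: st i6 no-port MEM/BR
#6 head=7: blt i7 tail

ISSUED = 6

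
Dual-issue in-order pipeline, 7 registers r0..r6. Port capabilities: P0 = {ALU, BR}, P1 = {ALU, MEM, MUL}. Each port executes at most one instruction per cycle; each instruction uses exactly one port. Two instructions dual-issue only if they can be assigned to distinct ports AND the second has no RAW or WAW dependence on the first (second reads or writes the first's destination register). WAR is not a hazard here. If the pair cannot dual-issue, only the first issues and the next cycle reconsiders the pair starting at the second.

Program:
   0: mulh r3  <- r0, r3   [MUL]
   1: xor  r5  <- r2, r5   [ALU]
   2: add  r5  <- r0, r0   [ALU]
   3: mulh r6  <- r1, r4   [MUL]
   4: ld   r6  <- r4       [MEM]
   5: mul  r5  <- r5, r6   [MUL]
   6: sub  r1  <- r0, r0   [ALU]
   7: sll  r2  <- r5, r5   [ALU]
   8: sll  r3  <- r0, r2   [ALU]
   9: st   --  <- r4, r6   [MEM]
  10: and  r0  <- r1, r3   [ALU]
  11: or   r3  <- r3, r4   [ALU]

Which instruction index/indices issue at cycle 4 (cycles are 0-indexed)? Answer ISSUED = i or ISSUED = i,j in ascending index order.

ISSUED = 7

0. mulh xor @i0&i1  | dual
1. add mulh @i2&i3  | dual
2. ld @i4  | no-port MEM/MUL
3. mul sub @i5&i6  | dual
4. sll @i7  | RAW r2
5. sll st @i8&i9  | dual
6. and or @i10&i11  | dual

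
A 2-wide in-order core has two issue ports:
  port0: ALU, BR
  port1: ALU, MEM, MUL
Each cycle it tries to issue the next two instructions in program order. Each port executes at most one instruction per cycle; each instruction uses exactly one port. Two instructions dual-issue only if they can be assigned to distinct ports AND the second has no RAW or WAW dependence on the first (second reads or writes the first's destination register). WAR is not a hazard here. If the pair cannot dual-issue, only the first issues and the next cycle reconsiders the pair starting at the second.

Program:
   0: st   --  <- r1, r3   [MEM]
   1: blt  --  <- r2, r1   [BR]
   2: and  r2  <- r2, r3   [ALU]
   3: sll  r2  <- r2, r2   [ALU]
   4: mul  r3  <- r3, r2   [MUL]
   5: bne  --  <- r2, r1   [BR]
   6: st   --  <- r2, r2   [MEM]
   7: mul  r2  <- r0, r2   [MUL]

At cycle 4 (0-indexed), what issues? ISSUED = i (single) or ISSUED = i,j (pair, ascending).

ISSUED = 6

#0 head=0: st blt i0/i1 pair
#1 head=2: and i2 RAW+WAW r2
#2 head=3: sll i3 RAW r2
#3 head=4: mul bne i4/i5 pair
#4 head=6: st i6 no-port MEM/MUL
#5 head=7: mul i7 tail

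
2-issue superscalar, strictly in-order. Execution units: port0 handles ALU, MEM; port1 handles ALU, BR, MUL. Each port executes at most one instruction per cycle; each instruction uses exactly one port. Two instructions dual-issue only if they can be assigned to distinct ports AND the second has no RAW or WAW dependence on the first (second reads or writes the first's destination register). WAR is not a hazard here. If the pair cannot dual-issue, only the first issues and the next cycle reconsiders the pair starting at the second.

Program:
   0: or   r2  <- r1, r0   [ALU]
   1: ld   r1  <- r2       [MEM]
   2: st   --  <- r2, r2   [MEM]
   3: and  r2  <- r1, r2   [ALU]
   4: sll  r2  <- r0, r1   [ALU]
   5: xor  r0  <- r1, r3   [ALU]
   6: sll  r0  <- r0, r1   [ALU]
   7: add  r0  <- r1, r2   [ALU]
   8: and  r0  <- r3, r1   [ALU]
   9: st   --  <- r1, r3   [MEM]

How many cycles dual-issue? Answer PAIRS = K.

PAIRS = 3

0. or.ALU @i0  | RAW r2
1. ld.MEM @i1  | no-port MEM/MEM
2. st.MEM and.ALU @i2,i3  | pair
3. sll.ALU xor.ALU @i4,i5  | pair
4. sll.ALU @i6  | WAW r0
5. add.ALU @i7  | WAW r0
6. and.ALU st.MEM @i8,i9  | pair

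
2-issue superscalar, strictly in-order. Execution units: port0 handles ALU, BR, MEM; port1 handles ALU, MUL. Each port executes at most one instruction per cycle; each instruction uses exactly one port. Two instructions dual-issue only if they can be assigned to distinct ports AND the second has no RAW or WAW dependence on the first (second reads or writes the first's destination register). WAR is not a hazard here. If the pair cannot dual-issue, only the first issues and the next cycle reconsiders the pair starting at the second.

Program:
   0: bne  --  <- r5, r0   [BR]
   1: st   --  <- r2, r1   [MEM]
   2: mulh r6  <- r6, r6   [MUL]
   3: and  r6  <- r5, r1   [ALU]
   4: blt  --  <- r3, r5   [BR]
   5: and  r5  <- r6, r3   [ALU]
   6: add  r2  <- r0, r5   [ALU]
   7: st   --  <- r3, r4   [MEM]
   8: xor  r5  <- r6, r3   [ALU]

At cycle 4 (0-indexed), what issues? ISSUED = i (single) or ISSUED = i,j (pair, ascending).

ISSUED = 6,7

t=0 i0:bne ; no-port BR/MEM
t=1 i1+i2:st;mulh ; pair
t=2 i3+i4:and;blt ; pair
t=3 i5:and ; RAW r5
t=4 i6+i7:add;st ; pair
t=5 i8:xor ; tail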